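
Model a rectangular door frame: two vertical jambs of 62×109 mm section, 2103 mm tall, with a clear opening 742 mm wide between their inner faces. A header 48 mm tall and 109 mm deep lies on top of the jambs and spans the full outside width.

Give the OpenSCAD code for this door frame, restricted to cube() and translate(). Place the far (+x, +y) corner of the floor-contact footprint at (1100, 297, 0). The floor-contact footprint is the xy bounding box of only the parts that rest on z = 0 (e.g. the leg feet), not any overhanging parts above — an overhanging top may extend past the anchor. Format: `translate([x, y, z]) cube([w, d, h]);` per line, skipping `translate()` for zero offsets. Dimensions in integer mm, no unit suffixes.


translate([234, 188, 0]) cube([62, 109, 2103]);
translate([1038, 188, 0]) cube([62, 109, 2103]);
translate([234, 188, 2103]) cube([866, 109, 48]);


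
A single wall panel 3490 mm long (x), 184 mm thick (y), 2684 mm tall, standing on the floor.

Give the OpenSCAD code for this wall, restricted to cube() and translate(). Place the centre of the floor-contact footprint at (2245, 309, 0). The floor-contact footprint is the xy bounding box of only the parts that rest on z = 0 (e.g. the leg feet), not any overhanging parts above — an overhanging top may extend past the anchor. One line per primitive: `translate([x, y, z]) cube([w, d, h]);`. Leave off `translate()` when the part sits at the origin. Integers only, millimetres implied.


translate([500, 217, 0]) cube([3490, 184, 2684]);


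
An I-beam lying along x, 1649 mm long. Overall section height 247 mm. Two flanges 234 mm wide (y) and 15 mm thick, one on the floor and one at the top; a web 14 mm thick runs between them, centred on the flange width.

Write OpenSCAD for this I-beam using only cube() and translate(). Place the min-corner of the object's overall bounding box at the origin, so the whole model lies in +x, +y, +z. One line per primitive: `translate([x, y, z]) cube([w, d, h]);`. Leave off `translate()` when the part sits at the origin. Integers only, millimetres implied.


cube([1649, 234, 15]);
translate([0, 110, 15]) cube([1649, 14, 217]);
translate([0, 0, 232]) cube([1649, 234, 15]);


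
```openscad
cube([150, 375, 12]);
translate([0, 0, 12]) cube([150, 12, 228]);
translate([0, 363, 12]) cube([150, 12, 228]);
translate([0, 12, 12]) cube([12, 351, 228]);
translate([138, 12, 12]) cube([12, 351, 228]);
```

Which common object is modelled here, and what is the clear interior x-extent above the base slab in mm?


An open box. The internal width is 126 mm.

A 150×375 base slab with four walls standing on it — an open box. The base is 150 mm wide and the walls are 12 mm thick, so the internal width is 150 − 2 × 12 = 126 mm.


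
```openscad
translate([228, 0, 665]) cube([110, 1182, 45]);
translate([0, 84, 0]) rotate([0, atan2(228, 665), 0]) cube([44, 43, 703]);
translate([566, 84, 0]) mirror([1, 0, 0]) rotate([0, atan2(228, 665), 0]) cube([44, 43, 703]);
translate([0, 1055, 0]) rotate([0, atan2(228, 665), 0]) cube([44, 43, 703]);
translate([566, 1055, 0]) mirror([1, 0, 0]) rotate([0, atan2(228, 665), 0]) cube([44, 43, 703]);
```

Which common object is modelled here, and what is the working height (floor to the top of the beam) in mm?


A sawhorse. The overall height is 710 mm.

A beam across two mirrored pairs of raked legs — a sawhorse. The beam's underside is at z = 665 (matching the legs' vertical rise in atan2(228, 665)) and the beam is 45 mm tall, so its top is at 665 + 45 = 710 mm. The raked legs top out at the beam's underside, so that is the highest point.


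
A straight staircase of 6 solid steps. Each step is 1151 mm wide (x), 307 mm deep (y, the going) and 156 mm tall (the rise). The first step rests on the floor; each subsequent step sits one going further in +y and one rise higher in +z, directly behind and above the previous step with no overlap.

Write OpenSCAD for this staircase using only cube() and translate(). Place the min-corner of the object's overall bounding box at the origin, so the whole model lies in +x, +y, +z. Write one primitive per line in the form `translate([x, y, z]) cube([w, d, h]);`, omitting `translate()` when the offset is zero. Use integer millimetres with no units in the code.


cube([1151, 307, 156]);
translate([0, 307, 156]) cube([1151, 307, 156]);
translate([0, 614, 312]) cube([1151, 307, 156]);
translate([0, 921, 468]) cube([1151, 307, 156]);
translate([0, 1228, 624]) cube([1151, 307, 156]);
translate([0, 1535, 780]) cube([1151, 307, 156]);


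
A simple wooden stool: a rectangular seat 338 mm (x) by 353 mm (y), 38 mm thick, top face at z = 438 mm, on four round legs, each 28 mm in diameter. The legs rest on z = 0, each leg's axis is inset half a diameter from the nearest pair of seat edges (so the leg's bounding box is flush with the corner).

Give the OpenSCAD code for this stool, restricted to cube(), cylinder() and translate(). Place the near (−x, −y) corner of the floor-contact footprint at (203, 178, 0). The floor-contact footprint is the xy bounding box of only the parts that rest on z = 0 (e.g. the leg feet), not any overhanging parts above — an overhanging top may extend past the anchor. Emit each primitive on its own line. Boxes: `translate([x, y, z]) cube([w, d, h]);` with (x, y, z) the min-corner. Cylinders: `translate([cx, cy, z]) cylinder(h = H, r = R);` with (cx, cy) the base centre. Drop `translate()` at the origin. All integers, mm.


translate([203, 178, 400]) cube([338, 353, 38]);
translate([217, 192, 0]) cylinder(h = 400, r = 14);
translate([527, 192, 0]) cylinder(h = 400, r = 14);
translate([217, 517, 0]) cylinder(h = 400, r = 14);
translate([527, 517, 0]) cylinder(h = 400, r = 14);


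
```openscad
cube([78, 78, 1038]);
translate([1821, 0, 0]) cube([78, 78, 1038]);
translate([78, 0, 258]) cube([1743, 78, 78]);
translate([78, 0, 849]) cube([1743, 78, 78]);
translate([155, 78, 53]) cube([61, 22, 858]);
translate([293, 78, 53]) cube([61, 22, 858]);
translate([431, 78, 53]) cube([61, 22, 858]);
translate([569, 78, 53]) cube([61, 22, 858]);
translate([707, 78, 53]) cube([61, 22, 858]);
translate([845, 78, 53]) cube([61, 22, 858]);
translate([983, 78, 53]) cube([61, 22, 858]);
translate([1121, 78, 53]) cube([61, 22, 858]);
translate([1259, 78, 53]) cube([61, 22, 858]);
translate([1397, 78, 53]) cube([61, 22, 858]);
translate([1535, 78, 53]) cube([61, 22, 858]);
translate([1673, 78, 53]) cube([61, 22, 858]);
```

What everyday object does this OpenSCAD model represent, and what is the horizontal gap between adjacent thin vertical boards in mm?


A fence section. The picket gap is 77 mm.

Two posts, two rails, 12 pickets — a fence section. Span 1743 mm holds 12 pickets of 61 mm with 13 equal gaps: ⌊(1743 − 12·61) / 13⌋ = 77 mm.


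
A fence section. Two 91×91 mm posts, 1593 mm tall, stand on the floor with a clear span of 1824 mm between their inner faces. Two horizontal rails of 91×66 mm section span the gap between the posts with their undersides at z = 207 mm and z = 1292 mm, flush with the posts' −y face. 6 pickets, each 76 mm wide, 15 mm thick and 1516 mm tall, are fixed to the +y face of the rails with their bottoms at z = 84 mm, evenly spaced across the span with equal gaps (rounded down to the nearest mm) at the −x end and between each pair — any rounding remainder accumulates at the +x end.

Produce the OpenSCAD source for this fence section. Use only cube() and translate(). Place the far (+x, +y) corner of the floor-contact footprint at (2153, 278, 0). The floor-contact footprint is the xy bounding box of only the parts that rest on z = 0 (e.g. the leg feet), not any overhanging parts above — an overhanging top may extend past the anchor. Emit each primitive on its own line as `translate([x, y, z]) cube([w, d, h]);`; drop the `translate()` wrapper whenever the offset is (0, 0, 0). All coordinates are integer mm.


translate([147, 187, 0]) cube([91, 91, 1593]);
translate([2062, 187, 0]) cube([91, 91, 1593]);
translate([238, 187, 207]) cube([1824, 91, 66]);
translate([238, 187, 1292]) cube([1824, 91, 66]);
translate([433, 278, 84]) cube([76, 15, 1516]);
translate([704, 278, 84]) cube([76, 15, 1516]);
translate([975, 278, 84]) cube([76, 15, 1516]);
translate([1246, 278, 84]) cube([76, 15, 1516]);
translate([1517, 278, 84]) cube([76, 15, 1516]);
translate([1788, 278, 84]) cube([76, 15, 1516]);


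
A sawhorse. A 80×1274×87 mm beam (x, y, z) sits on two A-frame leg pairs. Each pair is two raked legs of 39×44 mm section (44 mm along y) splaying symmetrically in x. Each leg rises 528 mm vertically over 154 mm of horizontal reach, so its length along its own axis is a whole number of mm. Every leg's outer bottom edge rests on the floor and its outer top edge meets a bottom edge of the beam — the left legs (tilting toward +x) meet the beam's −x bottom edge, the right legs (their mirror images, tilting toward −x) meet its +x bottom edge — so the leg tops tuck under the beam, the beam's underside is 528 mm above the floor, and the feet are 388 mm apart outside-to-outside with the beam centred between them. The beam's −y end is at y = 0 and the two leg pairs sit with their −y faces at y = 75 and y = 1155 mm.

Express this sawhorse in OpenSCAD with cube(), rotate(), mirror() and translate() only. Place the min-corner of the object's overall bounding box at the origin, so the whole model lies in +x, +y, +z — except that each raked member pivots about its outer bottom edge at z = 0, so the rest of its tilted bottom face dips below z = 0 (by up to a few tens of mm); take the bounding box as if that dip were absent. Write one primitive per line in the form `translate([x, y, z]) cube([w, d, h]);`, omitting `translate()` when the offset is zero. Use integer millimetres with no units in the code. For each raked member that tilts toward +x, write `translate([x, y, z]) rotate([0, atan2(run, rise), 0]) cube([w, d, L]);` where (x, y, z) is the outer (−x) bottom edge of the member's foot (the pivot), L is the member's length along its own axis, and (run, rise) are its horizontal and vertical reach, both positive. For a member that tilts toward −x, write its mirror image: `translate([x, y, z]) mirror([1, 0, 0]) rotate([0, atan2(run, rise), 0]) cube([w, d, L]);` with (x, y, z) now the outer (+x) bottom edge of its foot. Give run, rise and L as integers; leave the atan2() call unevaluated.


// leg length = √(154² + 528²) = 550
// right-leg outer foot x = 2·154 + 80 = 388
// beam min-corner = (154, 0, 528)
translate([154, 0, 528]) cube([80, 1274, 87]);
translate([0, 75, 0]) rotate([0, atan2(154, 528), 0]) cube([39, 44, 550]);
translate([388, 75, 0]) mirror([1, 0, 0]) rotate([0, atan2(154, 528), 0]) cube([39, 44, 550]);
translate([0, 1155, 0]) rotate([0, atan2(154, 528), 0]) cube([39, 44, 550]);
translate([388, 1155, 0]) mirror([1, 0, 0]) rotate([0, atan2(154, 528), 0]) cube([39, 44, 550]);


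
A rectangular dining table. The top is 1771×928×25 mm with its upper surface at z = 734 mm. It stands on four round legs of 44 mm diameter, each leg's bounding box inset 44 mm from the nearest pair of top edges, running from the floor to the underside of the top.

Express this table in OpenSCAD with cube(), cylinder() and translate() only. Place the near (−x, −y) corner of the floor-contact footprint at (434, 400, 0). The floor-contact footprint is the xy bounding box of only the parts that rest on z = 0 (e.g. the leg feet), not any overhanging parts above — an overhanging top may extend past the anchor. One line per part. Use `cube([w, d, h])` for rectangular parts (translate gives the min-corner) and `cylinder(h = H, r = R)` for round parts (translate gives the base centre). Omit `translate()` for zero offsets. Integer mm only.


// leg_h = 734 - 25 = 709
translate([390, 356, 709]) cube([1771, 928, 25]);
translate([456, 422, 0]) cylinder(h = 709, r = 22);
translate([2095, 422, 0]) cylinder(h = 709, r = 22);
translate([456, 1218, 0]) cylinder(h = 709, r = 22);
translate([2095, 1218, 0]) cylinder(h = 709, r = 22);


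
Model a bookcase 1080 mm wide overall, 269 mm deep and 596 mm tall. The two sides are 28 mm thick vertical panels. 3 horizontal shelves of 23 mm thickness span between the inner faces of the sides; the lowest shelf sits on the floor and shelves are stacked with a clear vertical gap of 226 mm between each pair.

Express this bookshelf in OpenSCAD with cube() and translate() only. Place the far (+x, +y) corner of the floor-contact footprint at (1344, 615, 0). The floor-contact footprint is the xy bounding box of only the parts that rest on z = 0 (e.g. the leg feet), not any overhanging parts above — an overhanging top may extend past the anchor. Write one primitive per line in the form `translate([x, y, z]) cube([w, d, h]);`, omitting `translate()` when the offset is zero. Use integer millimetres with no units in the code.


translate([264, 346, 0]) cube([28, 269, 596]);
translate([1316, 346, 0]) cube([28, 269, 596]);
translate([292, 346, 0]) cube([1024, 269, 23]);
translate([292, 346, 249]) cube([1024, 269, 23]);
translate([292, 346, 498]) cube([1024, 269, 23]);


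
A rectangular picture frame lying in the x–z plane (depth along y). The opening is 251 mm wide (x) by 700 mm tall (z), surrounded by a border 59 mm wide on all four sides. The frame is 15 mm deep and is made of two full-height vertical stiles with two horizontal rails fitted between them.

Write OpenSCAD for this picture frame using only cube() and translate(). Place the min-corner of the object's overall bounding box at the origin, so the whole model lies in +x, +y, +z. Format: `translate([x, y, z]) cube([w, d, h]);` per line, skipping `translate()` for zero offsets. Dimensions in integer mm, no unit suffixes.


cube([59, 15, 818]);
translate([310, 0, 0]) cube([59, 15, 818]);
translate([59, 0, 0]) cube([251, 15, 59]);
translate([59, 0, 759]) cube([251, 15, 59]);


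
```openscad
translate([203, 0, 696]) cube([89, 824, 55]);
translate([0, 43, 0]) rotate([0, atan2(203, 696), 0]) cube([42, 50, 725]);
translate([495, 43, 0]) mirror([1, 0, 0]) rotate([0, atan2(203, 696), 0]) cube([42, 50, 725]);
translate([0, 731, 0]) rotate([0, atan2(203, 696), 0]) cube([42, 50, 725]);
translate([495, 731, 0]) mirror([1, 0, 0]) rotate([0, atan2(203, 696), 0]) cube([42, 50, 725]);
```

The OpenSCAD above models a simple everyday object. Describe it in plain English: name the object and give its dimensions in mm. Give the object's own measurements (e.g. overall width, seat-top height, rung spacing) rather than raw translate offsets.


A sawhorse. A 89×824×55 mm beam (x, y, z) sits on two A-frame leg pairs. Each pair is two raked legs of 42×50 mm section (50 mm along y) splaying symmetrically in x. Each leg rises 696 mm vertically over 203 mm of horizontal reach and is 725 mm long along its own axis. Every leg's outer bottom edge rests on the floor and its outer top edge meets a bottom edge of the beam — the left legs (tilting toward +x) meet the beam's −x bottom edge, the right legs (their mirror images, tilting toward −x) meet its +x bottom edge — so the leg tops tuck under the beam, the beam's underside is 696 mm above the floor, and the feet are 495 mm apart outside-to-outside with the beam centred between them. The two leg pairs are set in 43 mm from either end of the beam.


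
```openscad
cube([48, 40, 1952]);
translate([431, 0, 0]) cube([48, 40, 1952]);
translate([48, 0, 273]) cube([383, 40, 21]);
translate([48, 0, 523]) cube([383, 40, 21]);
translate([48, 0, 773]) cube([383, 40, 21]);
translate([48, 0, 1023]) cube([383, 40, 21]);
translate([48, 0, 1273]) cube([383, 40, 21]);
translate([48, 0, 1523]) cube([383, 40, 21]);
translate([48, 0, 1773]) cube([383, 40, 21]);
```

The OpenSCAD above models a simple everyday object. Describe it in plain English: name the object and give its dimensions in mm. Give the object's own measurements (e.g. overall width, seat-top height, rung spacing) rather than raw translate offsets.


A straight ladder. Two 48×40 mm vertical rails, 1952 mm tall, stand 479 mm apart (outside-to-outside) with their front faces coplanar on the −y side. 7 rungs, each 40 mm deep and 21 mm tall, span between the inner faces of the rails, front faces flush with the rails. The lowest rung's underside is at z = 273 mm and rungs are spaced 250 mm apart (underside to underside).


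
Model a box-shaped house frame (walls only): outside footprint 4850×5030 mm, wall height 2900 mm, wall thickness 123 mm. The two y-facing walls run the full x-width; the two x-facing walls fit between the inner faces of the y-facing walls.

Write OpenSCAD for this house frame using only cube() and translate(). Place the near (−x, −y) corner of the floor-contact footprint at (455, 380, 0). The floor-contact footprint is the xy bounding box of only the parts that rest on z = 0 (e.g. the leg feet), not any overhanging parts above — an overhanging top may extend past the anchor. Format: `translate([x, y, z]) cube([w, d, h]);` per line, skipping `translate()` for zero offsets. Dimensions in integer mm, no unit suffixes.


translate([455, 380, 0]) cube([4850, 123, 2900]);
translate([455, 5287, 0]) cube([4850, 123, 2900]);
translate([455, 503, 0]) cube([123, 4784, 2900]);
translate([5182, 503, 0]) cube([123, 4784, 2900]);


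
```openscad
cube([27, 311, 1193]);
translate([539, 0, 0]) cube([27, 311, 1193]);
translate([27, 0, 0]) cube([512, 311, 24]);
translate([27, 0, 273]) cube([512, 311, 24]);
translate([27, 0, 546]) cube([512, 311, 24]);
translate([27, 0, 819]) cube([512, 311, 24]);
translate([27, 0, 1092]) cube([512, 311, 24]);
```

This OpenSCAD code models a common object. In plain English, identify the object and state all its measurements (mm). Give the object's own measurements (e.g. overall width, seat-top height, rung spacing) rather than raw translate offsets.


An open bookshelf. Two side panels, each 27 mm thick, 311 mm deep and 1193 mm tall, stand 566 mm apart (outside-to-outside). Between them sit 5 shelves, each 24 mm thick and 311 mm deep, spanning the full gap between the sides. The bottom shelf rests on the floor (its underside at z = 0) and the clear gap between one shelf's top and the next shelf's underside is 249 mm.


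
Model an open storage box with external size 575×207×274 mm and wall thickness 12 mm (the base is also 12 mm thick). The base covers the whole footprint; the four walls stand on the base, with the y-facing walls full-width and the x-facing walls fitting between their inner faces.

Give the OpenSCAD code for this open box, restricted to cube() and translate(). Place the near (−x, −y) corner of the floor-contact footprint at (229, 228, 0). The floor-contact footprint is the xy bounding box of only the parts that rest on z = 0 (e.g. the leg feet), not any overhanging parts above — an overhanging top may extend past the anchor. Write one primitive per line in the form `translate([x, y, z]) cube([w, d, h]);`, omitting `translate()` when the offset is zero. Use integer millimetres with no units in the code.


translate([229, 228, 0]) cube([575, 207, 12]);
translate([229, 228, 12]) cube([575, 12, 262]);
translate([229, 423, 12]) cube([575, 12, 262]);
translate([229, 240, 12]) cube([12, 183, 262]);
translate([792, 240, 12]) cube([12, 183, 262]);


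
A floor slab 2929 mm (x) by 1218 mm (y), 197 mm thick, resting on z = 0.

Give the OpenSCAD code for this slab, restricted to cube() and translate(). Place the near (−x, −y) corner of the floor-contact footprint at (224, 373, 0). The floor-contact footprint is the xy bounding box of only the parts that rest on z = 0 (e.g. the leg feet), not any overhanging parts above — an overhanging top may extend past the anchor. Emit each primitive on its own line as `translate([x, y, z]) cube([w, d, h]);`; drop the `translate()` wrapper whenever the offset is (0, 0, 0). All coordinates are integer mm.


translate([224, 373, 0]) cube([2929, 1218, 197]);


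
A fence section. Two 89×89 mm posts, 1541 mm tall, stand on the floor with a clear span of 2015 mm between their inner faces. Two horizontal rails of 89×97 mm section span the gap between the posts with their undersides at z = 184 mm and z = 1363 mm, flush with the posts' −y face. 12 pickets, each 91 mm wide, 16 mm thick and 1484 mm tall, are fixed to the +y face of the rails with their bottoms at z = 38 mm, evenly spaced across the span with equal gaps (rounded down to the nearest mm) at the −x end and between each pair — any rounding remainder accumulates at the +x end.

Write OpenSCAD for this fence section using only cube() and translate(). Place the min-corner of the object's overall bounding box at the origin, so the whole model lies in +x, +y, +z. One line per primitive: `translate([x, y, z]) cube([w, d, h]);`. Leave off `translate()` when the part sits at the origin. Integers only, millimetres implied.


cube([89, 89, 1541]);
translate([2104, 0, 0]) cube([89, 89, 1541]);
translate([89, 0, 184]) cube([2015, 89, 97]);
translate([89, 0, 1363]) cube([2015, 89, 97]);
translate([160, 89, 38]) cube([91, 16, 1484]);
translate([322, 89, 38]) cube([91, 16, 1484]);
translate([484, 89, 38]) cube([91, 16, 1484]);
translate([646, 89, 38]) cube([91, 16, 1484]);
translate([808, 89, 38]) cube([91, 16, 1484]);
translate([970, 89, 38]) cube([91, 16, 1484]);
translate([1132, 89, 38]) cube([91, 16, 1484]);
translate([1294, 89, 38]) cube([91, 16, 1484]);
translate([1456, 89, 38]) cube([91, 16, 1484]);
translate([1618, 89, 38]) cube([91, 16, 1484]);
translate([1780, 89, 38]) cube([91, 16, 1484]);
translate([1942, 89, 38]) cube([91, 16, 1484]);


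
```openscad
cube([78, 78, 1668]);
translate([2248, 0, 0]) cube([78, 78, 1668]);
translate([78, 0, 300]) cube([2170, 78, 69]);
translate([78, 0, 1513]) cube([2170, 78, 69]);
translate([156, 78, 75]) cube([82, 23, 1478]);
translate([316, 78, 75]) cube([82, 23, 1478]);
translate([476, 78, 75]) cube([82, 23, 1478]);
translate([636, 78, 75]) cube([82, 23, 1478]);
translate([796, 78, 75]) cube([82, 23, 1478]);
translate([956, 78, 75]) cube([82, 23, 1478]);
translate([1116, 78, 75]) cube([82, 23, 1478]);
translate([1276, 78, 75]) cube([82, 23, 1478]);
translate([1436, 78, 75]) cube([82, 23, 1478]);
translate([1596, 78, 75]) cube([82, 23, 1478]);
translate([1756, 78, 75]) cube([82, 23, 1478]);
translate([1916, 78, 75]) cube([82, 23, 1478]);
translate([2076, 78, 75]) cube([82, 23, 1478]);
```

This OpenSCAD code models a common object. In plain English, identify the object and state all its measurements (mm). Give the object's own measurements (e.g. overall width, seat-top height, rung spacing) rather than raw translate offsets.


A fence section. Two 78×78 mm posts, 1668 mm tall, stand on the floor with a clear span of 2170 mm between their inner faces. Two horizontal rails of 78×69 mm section span the gap between the posts with their undersides at z = 300 mm and z = 1513 mm, flush with the posts' −y face. 13 pickets, each 82 mm wide, 23 mm thick and 1478 mm tall, are fixed to the +y face of the rails with their bottoms at z = 75 mm, spaced across the span with a 78 mm gap after the −x post and between neighbouring pickets, with 90 mm left before the +x post.


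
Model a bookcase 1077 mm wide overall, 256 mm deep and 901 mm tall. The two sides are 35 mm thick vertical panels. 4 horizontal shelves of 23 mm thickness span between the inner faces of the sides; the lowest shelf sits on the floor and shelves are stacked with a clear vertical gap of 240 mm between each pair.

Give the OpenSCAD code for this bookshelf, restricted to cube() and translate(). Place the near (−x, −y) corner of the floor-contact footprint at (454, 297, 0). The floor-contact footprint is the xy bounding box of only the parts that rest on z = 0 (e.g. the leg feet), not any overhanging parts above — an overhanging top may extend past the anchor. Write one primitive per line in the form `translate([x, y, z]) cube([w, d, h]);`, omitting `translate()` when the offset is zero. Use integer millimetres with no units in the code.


translate([454, 297, 0]) cube([35, 256, 901]);
translate([1496, 297, 0]) cube([35, 256, 901]);
translate([489, 297, 0]) cube([1007, 256, 23]);
translate([489, 297, 263]) cube([1007, 256, 23]);
translate([489, 297, 526]) cube([1007, 256, 23]);
translate([489, 297, 789]) cube([1007, 256, 23]);


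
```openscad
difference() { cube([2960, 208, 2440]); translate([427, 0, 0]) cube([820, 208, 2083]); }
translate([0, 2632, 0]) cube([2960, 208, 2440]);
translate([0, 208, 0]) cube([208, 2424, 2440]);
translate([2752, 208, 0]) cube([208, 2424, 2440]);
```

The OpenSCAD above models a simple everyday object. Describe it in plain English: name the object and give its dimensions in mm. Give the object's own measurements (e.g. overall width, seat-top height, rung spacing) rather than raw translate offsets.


A single room: four walls, each 2440 mm tall and 208 mm thick, enclosing an outside footprint 2960×2840 mm (x × y), no floor or roof. The front and back walls (−y and +y sides) run the full x-width; the side walls fit between their inner faces. A door opening 820 mm wide and 2083 mm tall is cut through the front wall from the floor up, its −x edge 427 mm from the wall's −x end.


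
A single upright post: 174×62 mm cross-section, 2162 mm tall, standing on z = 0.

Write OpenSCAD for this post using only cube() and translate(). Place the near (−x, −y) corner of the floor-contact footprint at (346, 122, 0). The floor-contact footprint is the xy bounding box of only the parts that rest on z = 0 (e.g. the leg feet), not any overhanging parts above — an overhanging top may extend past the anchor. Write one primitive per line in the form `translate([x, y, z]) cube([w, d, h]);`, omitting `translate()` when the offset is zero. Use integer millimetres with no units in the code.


translate([346, 122, 0]) cube([174, 62, 2162]);


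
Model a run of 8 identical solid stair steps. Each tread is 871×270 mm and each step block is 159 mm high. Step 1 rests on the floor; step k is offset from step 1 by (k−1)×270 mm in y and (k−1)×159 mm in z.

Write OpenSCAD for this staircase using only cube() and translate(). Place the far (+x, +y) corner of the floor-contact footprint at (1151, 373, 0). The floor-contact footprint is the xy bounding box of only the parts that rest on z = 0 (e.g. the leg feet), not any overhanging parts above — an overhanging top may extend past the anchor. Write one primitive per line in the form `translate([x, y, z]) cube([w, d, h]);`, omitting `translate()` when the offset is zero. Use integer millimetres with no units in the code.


translate([280, 103, 0]) cube([871, 270, 159]);
translate([280, 373, 159]) cube([871, 270, 159]);
translate([280, 643, 318]) cube([871, 270, 159]);
translate([280, 913, 477]) cube([871, 270, 159]);
translate([280, 1183, 636]) cube([871, 270, 159]);
translate([280, 1453, 795]) cube([871, 270, 159]);
translate([280, 1723, 954]) cube([871, 270, 159]);
translate([280, 1993, 1113]) cube([871, 270, 159]);


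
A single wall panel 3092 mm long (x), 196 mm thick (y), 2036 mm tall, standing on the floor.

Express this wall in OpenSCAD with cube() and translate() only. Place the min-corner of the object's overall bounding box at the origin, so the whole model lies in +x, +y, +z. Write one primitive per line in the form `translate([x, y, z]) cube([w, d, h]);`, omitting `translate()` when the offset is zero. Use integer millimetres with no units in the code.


cube([3092, 196, 2036]);


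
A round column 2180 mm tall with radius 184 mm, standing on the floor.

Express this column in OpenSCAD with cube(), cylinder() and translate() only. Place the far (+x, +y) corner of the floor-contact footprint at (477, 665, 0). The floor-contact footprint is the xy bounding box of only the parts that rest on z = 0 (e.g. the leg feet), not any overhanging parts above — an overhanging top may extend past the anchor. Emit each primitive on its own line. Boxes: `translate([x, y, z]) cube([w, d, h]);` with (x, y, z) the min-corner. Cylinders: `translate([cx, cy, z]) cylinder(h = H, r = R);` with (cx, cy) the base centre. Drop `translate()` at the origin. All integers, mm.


translate([293, 481, 0]) cylinder(h = 2180, r = 184);


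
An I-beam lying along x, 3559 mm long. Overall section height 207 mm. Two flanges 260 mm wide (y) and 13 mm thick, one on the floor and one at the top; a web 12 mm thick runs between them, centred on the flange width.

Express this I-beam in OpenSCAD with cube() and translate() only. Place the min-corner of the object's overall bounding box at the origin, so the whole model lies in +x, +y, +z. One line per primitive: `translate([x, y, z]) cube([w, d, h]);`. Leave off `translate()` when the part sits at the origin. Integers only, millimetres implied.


cube([3559, 260, 13]);
translate([0, 124, 13]) cube([3559, 12, 181]);
translate([0, 0, 194]) cube([3559, 260, 13]);


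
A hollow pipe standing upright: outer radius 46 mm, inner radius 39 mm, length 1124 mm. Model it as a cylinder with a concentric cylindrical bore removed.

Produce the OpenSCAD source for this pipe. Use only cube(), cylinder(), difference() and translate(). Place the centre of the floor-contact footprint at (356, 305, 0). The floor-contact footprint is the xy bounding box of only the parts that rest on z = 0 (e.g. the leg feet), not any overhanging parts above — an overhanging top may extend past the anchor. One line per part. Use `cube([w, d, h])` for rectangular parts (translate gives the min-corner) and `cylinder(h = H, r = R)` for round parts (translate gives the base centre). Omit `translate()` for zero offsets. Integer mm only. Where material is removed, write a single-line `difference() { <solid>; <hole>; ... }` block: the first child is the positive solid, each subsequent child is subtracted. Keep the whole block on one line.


difference() { translate([356, 305, 0]) cylinder(h = 1124, r = 46); translate([356, 305, 0]) cylinder(h = 1124, r = 39); }


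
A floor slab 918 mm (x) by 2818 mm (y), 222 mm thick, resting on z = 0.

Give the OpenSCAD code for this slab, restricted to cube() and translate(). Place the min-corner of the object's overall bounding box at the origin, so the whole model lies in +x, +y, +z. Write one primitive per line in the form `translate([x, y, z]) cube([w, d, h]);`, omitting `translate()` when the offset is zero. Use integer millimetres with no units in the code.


cube([918, 2818, 222]);


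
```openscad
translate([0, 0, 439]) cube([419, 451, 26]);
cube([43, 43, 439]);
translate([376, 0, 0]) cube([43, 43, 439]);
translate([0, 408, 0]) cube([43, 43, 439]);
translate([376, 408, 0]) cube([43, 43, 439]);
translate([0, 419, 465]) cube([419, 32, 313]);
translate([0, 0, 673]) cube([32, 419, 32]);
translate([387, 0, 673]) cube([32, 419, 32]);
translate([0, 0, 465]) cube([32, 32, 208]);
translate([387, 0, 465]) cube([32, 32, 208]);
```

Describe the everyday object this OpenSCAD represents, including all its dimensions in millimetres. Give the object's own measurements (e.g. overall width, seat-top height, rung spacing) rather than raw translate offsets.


A chair. The seat is a 419×451×26 mm slab with its top at z = 465 mm, on four 43×43 mm corner legs (flush with the seat edges, standing on z = 0). A flat backrest 32 mm thick, 313 mm tall, spans the full seat width and rises from the seat top along its +y edge, rear face flush with the rear of the seat. Two armrests of 32×32 mm section run along each side from the seat's front edge to the front of the backrest, top faces 240 mm above the seat top and outer faces flush with the seat's x-edges; a 32×32 mm post under the front of each armrest stands on the seat at the front corner.


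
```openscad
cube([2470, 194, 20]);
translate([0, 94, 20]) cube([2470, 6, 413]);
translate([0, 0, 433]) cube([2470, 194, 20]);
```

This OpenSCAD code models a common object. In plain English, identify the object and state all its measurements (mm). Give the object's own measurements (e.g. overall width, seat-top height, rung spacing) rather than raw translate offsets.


An I-beam lying along x, 2470 mm long. Overall section height 453 mm. Two flanges 194 mm wide (y) and 20 mm thick, one on the floor and one at the top; a web 6 mm thick runs between them, centred on the flange width.


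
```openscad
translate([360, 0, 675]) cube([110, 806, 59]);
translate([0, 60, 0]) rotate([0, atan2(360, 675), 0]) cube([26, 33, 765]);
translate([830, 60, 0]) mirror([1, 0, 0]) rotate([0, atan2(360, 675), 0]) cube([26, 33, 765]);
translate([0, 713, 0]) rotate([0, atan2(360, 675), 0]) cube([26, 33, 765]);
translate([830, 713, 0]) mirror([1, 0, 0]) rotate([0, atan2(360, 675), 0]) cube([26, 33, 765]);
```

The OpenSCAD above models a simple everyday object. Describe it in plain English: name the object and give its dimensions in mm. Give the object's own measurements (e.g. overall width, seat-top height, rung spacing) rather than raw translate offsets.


A sawhorse. A 110×806×59 mm beam (x, y, z) sits on two A-frame leg pairs. Each pair is two raked legs of 26×33 mm section (33 mm along y) splaying symmetrically in x. Each leg rises 675 mm vertically over 360 mm of horizontal reach and is 765 mm long along its own axis. Every leg's outer bottom edge rests on the floor and its outer top edge meets a bottom edge of the beam — the left legs (tilting toward +x) meet the beam's −x bottom edge, the right legs (their mirror images, tilting toward −x) meet its +x bottom edge — so the leg tops tuck under the beam, the beam's underside is 675 mm above the floor, and the feet are 830 mm apart outside-to-outside with the beam centred between them. The two leg pairs are set in 60 mm from either end of the beam.


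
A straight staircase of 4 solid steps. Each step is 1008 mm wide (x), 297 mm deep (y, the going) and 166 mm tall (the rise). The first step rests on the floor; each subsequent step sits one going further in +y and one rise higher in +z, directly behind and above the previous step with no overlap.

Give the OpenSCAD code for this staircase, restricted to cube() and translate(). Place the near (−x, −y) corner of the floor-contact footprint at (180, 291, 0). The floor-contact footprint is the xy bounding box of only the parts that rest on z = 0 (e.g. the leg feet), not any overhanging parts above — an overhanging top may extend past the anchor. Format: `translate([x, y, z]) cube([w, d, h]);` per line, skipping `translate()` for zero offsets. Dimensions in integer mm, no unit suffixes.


translate([180, 291, 0]) cube([1008, 297, 166]);
translate([180, 588, 166]) cube([1008, 297, 166]);
translate([180, 885, 332]) cube([1008, 297, 166]);
translate([180, 1182, 498]) cube([1008, 297, 166]);


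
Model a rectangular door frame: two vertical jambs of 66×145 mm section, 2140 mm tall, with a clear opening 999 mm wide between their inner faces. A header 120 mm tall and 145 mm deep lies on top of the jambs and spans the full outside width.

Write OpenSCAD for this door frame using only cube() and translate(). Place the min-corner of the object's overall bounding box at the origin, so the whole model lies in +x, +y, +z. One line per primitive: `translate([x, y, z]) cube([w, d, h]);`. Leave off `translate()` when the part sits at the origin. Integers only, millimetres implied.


cube([66, 145, 2140]);
translate([1065, 0, 0]) cube([66, 145, 2140]);
translate([0, 0, 2140]) cube([1131, 145, 120]);


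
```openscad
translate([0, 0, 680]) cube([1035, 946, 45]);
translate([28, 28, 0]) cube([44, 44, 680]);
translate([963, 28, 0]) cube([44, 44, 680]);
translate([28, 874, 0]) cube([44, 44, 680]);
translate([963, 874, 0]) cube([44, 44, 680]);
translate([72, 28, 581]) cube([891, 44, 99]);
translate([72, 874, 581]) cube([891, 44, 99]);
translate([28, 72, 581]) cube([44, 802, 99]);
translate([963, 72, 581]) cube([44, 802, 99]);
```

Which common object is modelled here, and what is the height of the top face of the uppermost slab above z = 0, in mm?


A table. The table height is 725 mm.

A 1035×946×45 slab sits at z = 680 on four 44 mm square posts — a table. The top surface is at 680 + 45 = 725 mm.


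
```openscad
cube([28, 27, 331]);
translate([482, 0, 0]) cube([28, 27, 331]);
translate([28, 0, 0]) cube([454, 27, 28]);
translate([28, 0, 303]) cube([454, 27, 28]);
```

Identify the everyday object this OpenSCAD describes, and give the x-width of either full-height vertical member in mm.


A picture frame. The border width is 28 mm.

Four thin pieces enclosing a rectangular opening — a picture frame. The two full-height stiles are 331 mm tall; the top rail sits at z = 303 and is 28 mm tall, so the border above the opening is 331 − 303 = 28 mm, matching the stile x-width.


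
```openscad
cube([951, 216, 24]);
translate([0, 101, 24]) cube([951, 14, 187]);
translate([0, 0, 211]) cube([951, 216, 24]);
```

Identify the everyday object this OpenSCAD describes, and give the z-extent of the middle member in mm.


An I-beam. The web height is 187 mm.

Two wide flanges with a thin centred web — an I-beam. Overall 235 mm minus two 24 mm flanges gives a web of 235 − 2·24 = 187 mm.


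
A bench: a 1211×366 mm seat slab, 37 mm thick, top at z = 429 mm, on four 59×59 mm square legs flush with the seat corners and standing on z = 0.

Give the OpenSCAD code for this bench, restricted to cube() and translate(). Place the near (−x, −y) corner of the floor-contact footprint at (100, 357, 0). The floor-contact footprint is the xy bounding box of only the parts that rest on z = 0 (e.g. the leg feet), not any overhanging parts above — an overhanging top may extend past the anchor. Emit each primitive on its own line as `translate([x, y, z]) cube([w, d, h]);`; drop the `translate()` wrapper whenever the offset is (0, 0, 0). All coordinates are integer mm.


translate([100, 357, 392]) cube([1211, 366, 37]);
translate([100, 357, 0]) cube([59, 59, 392]);
translate([100, 664, 0]) cube([59, 59, 392]);
translate([1252, 357, 0]) cube([59, 59, 392]);
translate([1252, 664, 0]) cube([59, 59, 392]);


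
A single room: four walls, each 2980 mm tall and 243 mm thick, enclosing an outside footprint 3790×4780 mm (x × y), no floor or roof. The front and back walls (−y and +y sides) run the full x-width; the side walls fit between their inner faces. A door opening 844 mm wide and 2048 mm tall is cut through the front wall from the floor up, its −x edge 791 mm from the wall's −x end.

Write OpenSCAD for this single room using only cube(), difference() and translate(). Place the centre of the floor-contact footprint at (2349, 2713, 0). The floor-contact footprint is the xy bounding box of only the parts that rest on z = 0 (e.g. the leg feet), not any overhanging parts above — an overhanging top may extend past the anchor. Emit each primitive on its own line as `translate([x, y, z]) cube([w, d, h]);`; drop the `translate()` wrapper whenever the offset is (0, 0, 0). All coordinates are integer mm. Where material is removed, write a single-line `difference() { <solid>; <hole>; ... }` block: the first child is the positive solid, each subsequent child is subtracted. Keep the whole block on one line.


difference() { translate([454, 323, 0]) cube([3790, 243, 2980]); translate([1245, 323, 0]) cube([844, 243, 2048]); }
translate([454, 4860, 0]) cube([3790, 243, 2980]);
translate([454, 566, 0]) cube([243, 4294, 2980]);
translate([4001, 566, 0]) cube([243, 4294, 2980]);


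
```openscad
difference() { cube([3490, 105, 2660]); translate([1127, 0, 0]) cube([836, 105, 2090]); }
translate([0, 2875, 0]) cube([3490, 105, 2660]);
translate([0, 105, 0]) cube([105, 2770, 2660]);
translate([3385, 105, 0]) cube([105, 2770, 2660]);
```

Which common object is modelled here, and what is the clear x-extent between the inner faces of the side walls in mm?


A single room. The interior width is 3280 mm.

Four walls enclosing a rectangle with a door in the front wall — a room. Outside width 3490 minus two 105 mm walls gives 3280 mm.


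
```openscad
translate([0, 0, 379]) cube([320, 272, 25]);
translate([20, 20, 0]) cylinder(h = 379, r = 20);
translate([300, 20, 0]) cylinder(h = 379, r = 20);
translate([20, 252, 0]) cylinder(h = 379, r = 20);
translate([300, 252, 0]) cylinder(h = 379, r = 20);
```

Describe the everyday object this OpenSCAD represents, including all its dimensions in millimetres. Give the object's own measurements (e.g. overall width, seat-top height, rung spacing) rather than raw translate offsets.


A simple wooden stool: a rectangular seat 320 mm (x) by 272 mm (y), 25 mm thick, top face at z = 404 mm, on four round legs, each 40 mm in diameter. The legs rest on z = 0, each leg's axis is inset half a diameter from the nearest pair of seat edges (so the leg's bounding box is flush with the corner).
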